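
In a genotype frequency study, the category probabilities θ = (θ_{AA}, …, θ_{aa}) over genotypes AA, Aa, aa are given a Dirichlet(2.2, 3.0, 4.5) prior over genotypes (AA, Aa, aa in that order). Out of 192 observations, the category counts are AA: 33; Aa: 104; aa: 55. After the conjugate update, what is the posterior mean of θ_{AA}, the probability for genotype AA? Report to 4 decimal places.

0.1745

The Dirichlet prior is conjugate to the Multinomial likelihood: each posterior αⱼ = prior αⱼ + observed count nⱼ.
Posterior concentration: (35.2, 107.0, 59.5), total = 201.7.
E[θ_{AA}|data] = α_{AA}/Σα = 35.2/201.7 = 0.1745.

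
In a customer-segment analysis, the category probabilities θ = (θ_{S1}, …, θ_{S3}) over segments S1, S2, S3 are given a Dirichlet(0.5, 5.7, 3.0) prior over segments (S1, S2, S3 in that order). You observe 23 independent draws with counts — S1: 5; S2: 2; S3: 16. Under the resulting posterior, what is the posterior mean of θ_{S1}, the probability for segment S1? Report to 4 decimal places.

0.1708

The Dirichlet prior is conjugate to the Multinomial likelihood: each posterior αⱼ = prior αⱼ + observed count nⱼ.
Posterior concentration: (5.5, 7.7, 19.0), total = 32.2.
E[θ_{S1}|data] = α_{S1}/Σα = 5.5/32.2 = 0.1708.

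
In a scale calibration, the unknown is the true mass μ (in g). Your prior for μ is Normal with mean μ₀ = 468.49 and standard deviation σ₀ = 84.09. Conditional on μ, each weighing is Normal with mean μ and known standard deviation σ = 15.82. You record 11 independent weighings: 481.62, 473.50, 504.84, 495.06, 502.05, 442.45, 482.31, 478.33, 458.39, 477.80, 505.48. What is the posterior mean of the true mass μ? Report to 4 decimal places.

For Normal data with known variance σ², a Normal(μ₀, σ₀²) prior on μ is conjugate. Posterior precision = 1/σ₀² + n/σ²; posterior mean is the precision-weighted average of μ₀ and x̄.
Σxᵢ = 481.62 + 473.50 + 504.84 + 495.06 + 502.05 + 442.45 + 482.31 + 478.33 + 458.39 + 477.80 + 505.48 = 5301.83, so n·x̄ = 5301.83.
σ₀² = 84.09² = 7071.1281, σ² = 15.82² = 250.2724; σ² + n·σ₀² = 250.2724 + 11·7071.1281 = 78032.6815.
Posterior mean = (μ₀/σ₀² + n·x̄/σ²)/(1/σ₀² + n/σ²) = (σ²·μ₀ + σ₀²·n·x̄)/(σ² + n·σ₀²) = (250.2724·468.49 + 7071.1281·5301.83)/78032.6815 = 37607169.211099/78032.6815 = 481.9413.

481.9413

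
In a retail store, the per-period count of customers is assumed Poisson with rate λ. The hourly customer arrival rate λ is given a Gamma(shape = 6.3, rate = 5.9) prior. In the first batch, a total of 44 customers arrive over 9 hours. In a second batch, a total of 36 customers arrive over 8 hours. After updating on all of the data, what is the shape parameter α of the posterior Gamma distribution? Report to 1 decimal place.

86.3

With a Gamma(shape α, rate β) prior, the Poisson likelihood is conjugate: the posterior is Gamma(α + ΣXᵢ, β + n).
After batch 1: Gamma(α+S, β+n) = Gamma(6.3+44, 5.9+9) = Gamma(50.3, 14.9).
After batch 2: Gamma(α+S, β+n) = Gamma(50.3+36, 14.9+8) = Gamma(86.3, 22.9).
Posterior α = 86.3.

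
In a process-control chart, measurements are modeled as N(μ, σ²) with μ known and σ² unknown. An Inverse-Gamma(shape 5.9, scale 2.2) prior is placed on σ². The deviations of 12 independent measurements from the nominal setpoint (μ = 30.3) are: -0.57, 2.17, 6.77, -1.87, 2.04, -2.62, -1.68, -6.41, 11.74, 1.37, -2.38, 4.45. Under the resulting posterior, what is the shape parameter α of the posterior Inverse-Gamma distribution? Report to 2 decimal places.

11.90

With known mean μ and an Inverse-Gamma(α, β) prior on σ², the Normal likelihood is conjugate: posterior is Inv-Gamma(α + n/2, β + Σ(xᵢ−μ)²/2).
Σ(xᵢ−μ)² = (-0.57)² + (2.17)² + (6.77)² + (-1.87)² + (2.04)² + (-2.62)² + (-1.68)² + (-6.41)² + (11.74)² + (1.37)² + (-2.38)² + (4.45)² = 274.4715.
Posterior: Inv-Gamma(5.9 + 12/2, 2.2 + 274.4715/2) = Inv-Gamma(11.90, 139.43575).
Posterior α = 11.90.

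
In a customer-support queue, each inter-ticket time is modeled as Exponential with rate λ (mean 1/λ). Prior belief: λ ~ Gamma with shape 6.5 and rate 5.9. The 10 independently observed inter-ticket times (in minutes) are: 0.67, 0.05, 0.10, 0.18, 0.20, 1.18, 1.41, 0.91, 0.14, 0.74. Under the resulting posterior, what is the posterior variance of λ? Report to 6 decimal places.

With a Gamma(shape α, rate β) prior on the exponential rate λ, the posterior after n observations with total T = Σxᵢ is Gamma(α+n, β+T).
Sum of observations T = 5.58 minutes; n = 10.
Posterior: Gamma(6.5+10, 5.9+5.58) = Gamma(16.5, 11.48).
Var = α/β² = 0.125199.

0.125199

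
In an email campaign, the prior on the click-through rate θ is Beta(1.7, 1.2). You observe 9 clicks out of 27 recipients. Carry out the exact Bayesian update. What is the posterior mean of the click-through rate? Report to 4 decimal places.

0.3579

The Beta prior is conjugate to a Binomial/Bernoulli likelihood; the update adds successes to α and failures to β.
Posterior: Beta(α+k, β+n−k) = Beta(1.7+9, 1.2+18) = Beta(10.7, 19.2).
Posterior mean = α/(α+β) = 10.7/29.9 = 0.3579.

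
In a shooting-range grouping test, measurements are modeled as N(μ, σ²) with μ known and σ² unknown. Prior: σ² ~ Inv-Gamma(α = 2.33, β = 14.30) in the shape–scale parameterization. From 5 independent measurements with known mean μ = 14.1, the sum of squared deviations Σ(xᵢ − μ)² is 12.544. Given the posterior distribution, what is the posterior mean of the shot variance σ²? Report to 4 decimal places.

With known mean μ and an Inverse-Gamma(α, β) prior on σ², the Normal likelihood is conjugate: posterior is Inv-Gamma(α + n/2, β + Σ(xᵢ−μ)²/2).
Posterior: Inv-Gamma(2.33 + 5/2, 14.30 + 12.544/2) = Inv-Gamma(4.83, 20.5720).
E[σ²|data] = β/(α−1) = 20.5720/3.83 = 5.3713.

5.3713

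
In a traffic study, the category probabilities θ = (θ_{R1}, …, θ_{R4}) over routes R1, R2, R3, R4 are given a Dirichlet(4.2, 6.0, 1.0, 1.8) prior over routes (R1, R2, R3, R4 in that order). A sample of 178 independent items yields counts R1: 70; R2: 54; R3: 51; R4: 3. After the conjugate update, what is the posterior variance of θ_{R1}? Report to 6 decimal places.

The Dirichlet prior is conjugate to the Multinomial likelihood: each posterior αⱼ = prior αⱼ + observed count nⱼ.
Posterior concentration: (74.2, 60.0, 52.0, 4.8), total = 191.0.
Var[θ_j] = α_j(Σα−α_j)/((Σα)²(Σα+1)) = 74.2·116.8/(191.0²·192.0) = 0.001237.

0.001237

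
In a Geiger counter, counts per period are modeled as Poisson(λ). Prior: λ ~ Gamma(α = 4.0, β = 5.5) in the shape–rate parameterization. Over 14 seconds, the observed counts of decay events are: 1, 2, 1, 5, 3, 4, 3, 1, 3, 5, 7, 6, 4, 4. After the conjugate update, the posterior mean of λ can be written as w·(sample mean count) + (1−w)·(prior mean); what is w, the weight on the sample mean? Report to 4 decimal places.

With a Gamma(shape α, rate β) prior, the Poisson likelihood is conjugate: the posterior is Gamma(α + ΣXᵢ, β + n).
Posterior mean = (α₀+S)/(β₀+n) = [n/(β₀+n)]·(S/n) + [β₀/(β₀+n)]·(α₀/β₀), so only n and β₀ enter the weight.
Weight on data w = n/(β₀+n) = 14/(5.5+14) = 14/19.5 = 0.7179.

0.7179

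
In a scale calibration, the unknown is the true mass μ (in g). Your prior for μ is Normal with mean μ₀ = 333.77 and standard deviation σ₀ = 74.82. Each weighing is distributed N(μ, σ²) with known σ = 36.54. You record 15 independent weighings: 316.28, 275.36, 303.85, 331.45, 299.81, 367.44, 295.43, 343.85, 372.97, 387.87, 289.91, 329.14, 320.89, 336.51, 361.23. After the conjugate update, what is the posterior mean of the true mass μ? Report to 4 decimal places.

328.8771

For Normal data with known variance σ², a Normal(μ₀, σ₀²) prior on μ is conjugate. Posterior precision = 1/σ₀² + n/σ²; posterior mean is the precision-weighted average of μ₀ and x̄.
Σxᵢ = 316.28 + 275.36 + 303.85 + 331.45 + 299.81 + 367.44 + 295.43 + 343.85 + 372.97 + 387.87 + 289.91 + 329.14 + 320.89 + 336.51 + 361.23 = 4931.99, so n·x̄ = 4931.99.
σ₀² = 74.82² = 5598.0324, σ² = 36.54² = 1335.1716; σ² + n·σ₀² = 1335.1716 + 15·5598.0324 = 85305.6576.
Posterior mean = (μ₀/σ₀² + n·x̄/σ²)/(1/σ₀² + n/σ²) = (σ²·μ₀ + σ₀²·n·x̄)/(σ² + n·σ₀²) = (1335.1716·333.77 + 5598.0324·4931.99)/85305.6576 = 28055080.041408/85305.6576 = 328.8771.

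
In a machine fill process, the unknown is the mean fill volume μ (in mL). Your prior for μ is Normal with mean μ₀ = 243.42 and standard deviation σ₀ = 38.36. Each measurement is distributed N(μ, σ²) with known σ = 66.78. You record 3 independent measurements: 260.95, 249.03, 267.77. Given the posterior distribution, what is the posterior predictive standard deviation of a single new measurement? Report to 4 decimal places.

For Normal data with known variance σ², a Normal(μ₀, σ₀²) prior on μ is conjugate. Posterior precision = 1/σ₀² + n/σ²; posterior mean is the precision-weighted average of μ₀ and x̄.
σ₀² = 38.36² = 1471.4896, σ² = 66.78² = 4459.5684; σ² + n·σ₀² = 4459.5684 + 3·1471.4896 = 8874.0372.
Posterior precision = 1/σ₀² + n/σ² = 1/1471.4896 + 3/4459.5684 = (σ² + n·σ₀²)/(σ₀²σ²) = 8874.0372/(1471.4896·4459.5684); posterior variance σₙ² = σ₀²σ²/(σ² + n·σ₀²) = 1471.4896·4459.5684/8874.0372 = 739.484000.
Predictive variance for one new observation = σₙ² + σ² = 1471.4896·4459.5684/8874.0372 + 4459.5684 = σ²·(σ₀² + 8874.0372)/8874.0372 = 4459.5684·10345.5268/8874.0372 = 5199.052400; SD = √(4459.5684·10345.5268/8874.0372) = 72.1045.

72.1045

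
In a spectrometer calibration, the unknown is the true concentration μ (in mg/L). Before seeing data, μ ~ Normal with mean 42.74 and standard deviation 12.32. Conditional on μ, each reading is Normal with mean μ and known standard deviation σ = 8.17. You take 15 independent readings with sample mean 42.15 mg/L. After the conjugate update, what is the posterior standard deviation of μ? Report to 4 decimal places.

2.0792

For Normal data with known variance σ², a Normal(μ₀, σ₀²) prior on μ is conjugate. Posterior precision = 1/σ₀² + n/σ²; posterior mean is the precision-weighted average of μ₀ and x̄.
σ₀² = 12.32² = 151.7824, σ² = 8.17² = 66.7489; σ² + n·σ₀² = 66.7489 + 15·151.7824 = 2343.4849.
Posterior precision = 1/σ₀² + n/σ² = 1/151.7824 + 15/66.7489 = (σ² + n·σ₀²)/(σ₀²σ²) = 2343.4849/(151.7824·66.7489); posterior variance σₙ² = σ₀²σ²/(σ² + n·σ₀²) = 151.7824·66.7489/2343.4849 = 4.323181.
Posterior SD = √σₙ² = √(151.7824·66.7489/2343.4849) = 2.0792.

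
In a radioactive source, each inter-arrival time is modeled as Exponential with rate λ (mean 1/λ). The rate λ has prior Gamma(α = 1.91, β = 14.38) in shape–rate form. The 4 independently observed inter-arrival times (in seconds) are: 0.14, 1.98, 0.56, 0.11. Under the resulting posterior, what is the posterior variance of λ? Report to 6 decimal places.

With a Gamma(shape α, rate β) prior on the exponential rate λ, the posterior after n observations with total T = Σxᵢ is Gamma(α+n, β+T).
Sum of observations T = 2.79 seconds; n = 4.
Posterior: Gamma(1.91+4, 14.38+2.79) = Gamma(5.91, 17.17).
Var = α/β² = 0.020047.

0.020047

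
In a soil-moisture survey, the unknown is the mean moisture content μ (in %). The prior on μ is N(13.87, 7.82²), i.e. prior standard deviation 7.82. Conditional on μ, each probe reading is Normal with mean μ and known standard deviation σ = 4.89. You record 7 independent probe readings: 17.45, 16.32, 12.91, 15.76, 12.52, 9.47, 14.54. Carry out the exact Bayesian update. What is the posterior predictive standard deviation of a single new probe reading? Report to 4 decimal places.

5.2103

For Normal data with known variance σ², a Normal(μ₀, σ₀²) prior on μ is conjugate. Posterior precision = 1/σ₀² + n/σ²; posterior mean is the precision-weighted average of μ₀ and x̄.
σ₀² = 7.82² = 61.1524, σ² = 4.89² = 23.9121; σ² + n·σ₀² = 23.9121 + 7·61.1524 = 451.9789.
Posterior precision = 1/σ₀² + n/σ² = 1/61.1524 + 7/23.9121 = (σ² + n·σ₀²)/(σ₀²σ²) = 451.9789/(61.1524·23.9121); posterior variance σₙ² = σ₀²σ²/(σ² + n·σ₀²) = 61.1524·23.9121/451.9789 = 3.235289.
Predictive variance for one new observation = σₙ² + σ² = 61.1524·23.9121/451.9789 + 23.9121 = σ²·(σ₀² + 451.9789)/451.9789 = 23.9121·513.1313/451.9789 = 27.147389; SD = √(23.9121·513.1313/451.9789) = 5.2103.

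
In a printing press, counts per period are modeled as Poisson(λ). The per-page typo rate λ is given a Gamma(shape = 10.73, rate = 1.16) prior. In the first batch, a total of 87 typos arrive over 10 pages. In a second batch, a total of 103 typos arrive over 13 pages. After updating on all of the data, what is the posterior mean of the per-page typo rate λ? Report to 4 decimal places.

With a Gamma(shape α, rate β) prior, the Poisson likelihood is conjugate: the posterior is Gamma(α + ΣXᵢ, β + n).
After batch 1: Gamma(α+S, β+n) = Gamma(10.73+87, 1.16+10) = Gamma(97.73, 11.16).
After batch 2: Gamma(α+S, β+n) = Gamma(97.73+103, 11.16+13) = Gamma(200.73, 24.16).
Posterior mean = α/β = 200.73/24.16 = 8.3084.

8.3084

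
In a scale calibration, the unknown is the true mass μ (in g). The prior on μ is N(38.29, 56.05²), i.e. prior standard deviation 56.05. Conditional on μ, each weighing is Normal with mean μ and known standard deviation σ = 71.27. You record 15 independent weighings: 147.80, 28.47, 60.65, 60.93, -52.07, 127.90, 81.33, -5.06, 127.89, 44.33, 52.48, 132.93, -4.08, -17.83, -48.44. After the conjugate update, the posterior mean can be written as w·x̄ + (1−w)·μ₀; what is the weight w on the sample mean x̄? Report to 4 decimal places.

For Normal data with known variance σ², a Normal(μ₀, σ₀²) prior on μ is conjugate. Posterior precision = 1/σ₀² + n/σ²; posterior mean is the precision-weighted average of μ₀ and x̄.
σ₀² = 56.05² = 3141.6025, σ² = 71.27² = 5079.4129. Prior precision 1/σ₀² = 1/3141.6025; data precision n/σ² = 15/5079.4129.
w = (n/σ²)/(1/σ₀² + n/σ²) = n·σ₀²/(σ² + n·σ₀²) = 15·3141.6025/(5079.4129 + 15·3141.6025) = 47124.0375/52203.4504 = 0.9027.

0.9027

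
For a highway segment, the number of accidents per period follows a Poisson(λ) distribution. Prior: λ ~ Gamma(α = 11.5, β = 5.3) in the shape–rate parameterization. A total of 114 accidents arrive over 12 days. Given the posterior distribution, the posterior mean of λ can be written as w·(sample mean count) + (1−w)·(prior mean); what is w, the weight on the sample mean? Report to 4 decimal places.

With a Gamma(shape α, rate β) prior, the Poisson likelihood is conjugate: the posterior is Gamma(α + ΣXᵢ, β + n).
Posterior mean = (α₀+S)/(β₀+n) = [n/(β₀+n)]·(S/n) + [β₀/(β₀+n)]·(α₀/β₀), so only n and β₀ enter the weight.
Weight on data w = n/(β₀+n) = 12/(5.3+12) = 12/17.3 = 0.6936.

0.6936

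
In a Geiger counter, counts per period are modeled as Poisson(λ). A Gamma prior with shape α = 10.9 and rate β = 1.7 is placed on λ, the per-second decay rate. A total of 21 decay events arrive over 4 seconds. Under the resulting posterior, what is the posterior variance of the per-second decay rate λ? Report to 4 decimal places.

With a Gamma(shape α, rate β) prior, the Poisson likelihood is conjugate: the posterior is Gamma(α + ΣXᵢ, β + n).
Posterior: Gamma(α+S, β+n) = Gamma(10.9+21, 1.7+4) = Gamma(31.9, 5.7).
Var = α/β² = 31.9/5.7² = 0.9818.

0.9818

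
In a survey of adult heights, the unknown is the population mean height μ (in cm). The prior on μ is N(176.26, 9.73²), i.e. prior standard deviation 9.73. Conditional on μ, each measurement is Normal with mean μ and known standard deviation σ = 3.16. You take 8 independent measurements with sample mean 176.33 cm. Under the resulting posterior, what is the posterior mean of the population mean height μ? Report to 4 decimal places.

176.3291

For Normal data with known variance σ², a Normal(μ₀, σ₀²) prior on μ is conjugate. Posterior precision = 1/σ₀² + n/σ²; posterior mean is the precision-weighted average of μ₀ and x̄.
n·x̄ = 8·176.33 = 1410.64.
σ₀² = 9.73² = 94.6729, σ² = 3.16² = 9.9856; σ² + n·σ₀² = 9.9856 + 8·94.6729 = 767.3688.
Posterior mean = (μ₀/σ₀² + n·x̄/σ²)/(1/σ₀² + n/σ²) = (σ²·μ₀ + σ₀²·n·x̄)/(σ² + n·σ₀²) = (9.9856·176.26 + 94.6729·1410.64)/767.3688 = 135309.441512/767.3688 = 176.3291.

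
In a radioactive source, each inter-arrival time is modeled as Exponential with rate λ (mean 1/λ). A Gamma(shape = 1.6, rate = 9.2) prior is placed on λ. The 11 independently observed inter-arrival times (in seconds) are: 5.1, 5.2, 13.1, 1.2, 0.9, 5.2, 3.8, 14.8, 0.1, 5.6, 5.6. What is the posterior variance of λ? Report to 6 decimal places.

0.002586

With a Gamma(shape α, rate β) prior on the exponential rate λ, the posterior after n observations with total T = Σxᵢ is Gamma(α+n, β+T).
Sum of observations T = 60.6 seconds; n = 11.
Posterior: Gamma(1.6+11, 9.2+60.6) = Gamma(12.6, 69.8).
Var = α/β² = 0.002586.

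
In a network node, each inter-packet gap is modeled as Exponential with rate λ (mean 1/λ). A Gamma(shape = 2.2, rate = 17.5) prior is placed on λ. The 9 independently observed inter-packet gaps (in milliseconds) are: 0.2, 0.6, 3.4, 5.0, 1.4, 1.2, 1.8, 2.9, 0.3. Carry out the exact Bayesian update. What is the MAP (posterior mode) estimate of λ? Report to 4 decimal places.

0.2974

With a Gamma(shape α, rate β) prior on the exponential rate λ, the posterior after n observations with total T = Σxᵢ is Gamma(α+n, β+T).
Sum of observations T = 16.8 milliseconds; n = 9.
Posterior: Gamma(2.2+9, 17.5+16.8) = Gamma(11.2, 34.3).
Mode = (α−1)/β = 0.2974.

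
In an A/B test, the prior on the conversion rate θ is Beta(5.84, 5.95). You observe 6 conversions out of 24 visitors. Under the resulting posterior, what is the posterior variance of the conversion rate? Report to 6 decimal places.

The Beta prior is conjugate to a Binomial/Bernoulli likelihood; the update adds successes to α and failures to β.
Posterior: Beta(α+k, β+n−k) = Beta(5.84+6, 5.95+18) = Beta(11.84, 23.95).
Var = αβ/((α+β)²(α+β+1)) = 11.84·23.95/(35.79²·36.79) = 0.006017.

0.006017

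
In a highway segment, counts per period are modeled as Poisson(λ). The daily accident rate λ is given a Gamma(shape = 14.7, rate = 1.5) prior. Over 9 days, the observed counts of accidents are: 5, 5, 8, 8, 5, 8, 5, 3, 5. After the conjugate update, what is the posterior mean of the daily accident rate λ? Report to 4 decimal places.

6.3524

With a Gamma(shape α, rate β) prior, the Poisson likelihood is conjugate: the posterior is Gamma(α + ΣXᵢ, β + n).
Sum of counts S = 52 over n = 9 days.
Posterior: Gamma(α+S, β+n) = Gamma(14.7+52, 1.5+9) = Gamma(66.7, 10.5).
Posterior mean = α/β = 66.7/10.5 = 6.3524.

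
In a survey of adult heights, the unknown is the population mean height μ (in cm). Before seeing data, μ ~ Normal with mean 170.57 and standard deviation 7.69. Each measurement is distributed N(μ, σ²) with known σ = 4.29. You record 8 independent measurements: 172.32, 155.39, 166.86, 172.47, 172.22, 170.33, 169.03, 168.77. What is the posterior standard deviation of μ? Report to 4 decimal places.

1.4881

For Normal data with known variance σ², a Normal(μ₀, σ₀²) prior on μ is conjugate. Posterior precision = 1/σ₀² + n/σ²; posterior mean is the precision-weighted average of μ₀ and x̄.
σ₀² = 7.69² = 59.1361, σ² = 4.29² = 18.4041; σ² + n·σ₀² = 18.4041 + 8·59.1361 = 491.4929.
Posterior precision = 1/σ₀² + n/σ² = 1/59.1361 + 8/18.4041 = (σ² + n·σ₀²)/(σ₀²σ²) = 491.4929/(59.1361·18.4041); posterior variance σₙ² = σ₀²σ²/(σ² + n·σ₀²) = 59.1361·18.4041/491.4929 = 2.214369.
Posterior SD = √σₙ² = √(59.1361·18.4041/491.4929) = 1.4881.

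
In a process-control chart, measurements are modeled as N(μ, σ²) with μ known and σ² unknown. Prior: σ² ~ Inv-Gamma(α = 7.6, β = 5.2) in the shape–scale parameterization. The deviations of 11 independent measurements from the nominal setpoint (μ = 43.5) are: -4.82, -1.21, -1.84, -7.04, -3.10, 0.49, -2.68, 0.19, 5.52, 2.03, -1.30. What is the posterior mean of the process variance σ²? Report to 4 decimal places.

5.8427

With known mean μ and an Inverse-Gamma(α, β) prior on σ², the Normal likelihood is conjugate: posterior is Inv-Gamma(α + n/2, β + Σ(xᵢ−μ)²/2).
Σ(xᵢ−μ)² = (-4.82)² + (-1.21)² + (-1.84)² + (-7.04)² + (-3.10)² + (0.49)² + (-2.68)² + (0.19)² + (5.52)² + (2.03)² + (-1.30)² = 130.9936.
Posterior: Inv-Gamma(7.6 + 11/2, 5.2 + 130.9936/2) = Inv-Gamma(13.10, 70.69680).
E[σ²|data] = β/(α−1) = 70.69680/12.10 = 5.8427.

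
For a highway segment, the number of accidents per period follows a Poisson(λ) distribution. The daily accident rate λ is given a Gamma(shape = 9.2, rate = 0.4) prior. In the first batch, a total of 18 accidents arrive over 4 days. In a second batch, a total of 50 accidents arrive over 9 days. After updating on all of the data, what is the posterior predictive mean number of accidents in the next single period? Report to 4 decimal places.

With a Gamma(shape α, rate β) prior, the Poisson likelihood is conjugate: the posterior is Gamma(α + ΣXᵢ, β + n).
After batch 1: Gamma(α+S, β+n) = Gamma(9.2+18, 0.4+4) = Gamma(27.2, 4.4).
After batch 2: Gamma(α+S, β+n) = Gamma(27.2+50, 4.4+9) = Gamma(77.2, 13.4).
The predictive distribution for one future period is NegBinom with mean α/β = 5.7612.

5.7612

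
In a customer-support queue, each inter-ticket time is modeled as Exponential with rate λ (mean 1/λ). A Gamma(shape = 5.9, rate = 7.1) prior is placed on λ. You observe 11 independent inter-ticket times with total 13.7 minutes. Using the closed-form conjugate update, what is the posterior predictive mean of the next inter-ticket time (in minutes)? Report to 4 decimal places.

1.3082

With a Gamma(shape α, rate β) prior on the exponential rate λ, the posterior after n observations with total T = Σxᵢ is Gamma(α+n, β+T).
Posterior: Gamma(5.9+11, 7.1+13.7) = Gamma(16.9, 20.8).
The predictive distribution for the next observation is Lomax; its mean is β/(α−1) = 20.8/15.9 = 1.3082.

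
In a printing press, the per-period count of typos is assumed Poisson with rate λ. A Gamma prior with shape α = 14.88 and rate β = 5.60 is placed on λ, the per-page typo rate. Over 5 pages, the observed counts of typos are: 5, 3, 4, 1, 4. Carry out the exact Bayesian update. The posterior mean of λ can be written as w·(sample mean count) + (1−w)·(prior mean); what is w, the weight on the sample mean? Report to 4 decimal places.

0.4717

With a Gamma(shape α, rate β) prior, the Poisson likelihood is conjugate: the posterior is Gamma(α + ΣXᵢ, β + n).
Posterior mean = (α₀+S)/(β₀+n) = [n/(β₀+n)]·(S/n) + [β₀/(β₀+n)]·(α₀/β₀), so only n and β₀ enter the weight.
Weight on data w = n/(β₀+n) = 5/(5.60+5) = 5/10.60 = 0.4717.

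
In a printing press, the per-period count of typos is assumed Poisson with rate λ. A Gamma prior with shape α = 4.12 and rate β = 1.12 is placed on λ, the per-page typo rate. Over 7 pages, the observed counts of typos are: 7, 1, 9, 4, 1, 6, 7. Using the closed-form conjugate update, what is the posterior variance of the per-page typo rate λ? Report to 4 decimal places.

0.5933

With a Gamma(shape α, rate β) prior, the Poisson likelihood is conjugate: the posterior is Gamma(α + ΣXᵢ, β + n).
Sum of counts S = 35 over n = 7 pages.
Posterior: Gamma(α+S, β+n) = Gamma(4.12+35, 1.12+7) = Gamma(39.12, 8.12).
Var = α/β² = 39.12/8.12² = 0.5933.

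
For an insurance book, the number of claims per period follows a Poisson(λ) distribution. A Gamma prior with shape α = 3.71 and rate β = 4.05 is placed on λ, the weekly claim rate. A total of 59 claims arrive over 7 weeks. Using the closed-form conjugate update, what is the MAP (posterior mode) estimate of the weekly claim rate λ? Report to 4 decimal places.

With a Gamma(shape α, rate β) prior, the Poisson likelihood is conjugate: the posterior is Gamma(α + ΣXᵢ, β + n).
Posterior: Gamma(α+S, β+n) = Gamma(3.71+59, 4.05+7) = Gamma(62.71, 11.05).
Mode of Gamma(α,β) for α≥1 is (α−1)/β = 61.71/11.05 = 5.5846.

5.5846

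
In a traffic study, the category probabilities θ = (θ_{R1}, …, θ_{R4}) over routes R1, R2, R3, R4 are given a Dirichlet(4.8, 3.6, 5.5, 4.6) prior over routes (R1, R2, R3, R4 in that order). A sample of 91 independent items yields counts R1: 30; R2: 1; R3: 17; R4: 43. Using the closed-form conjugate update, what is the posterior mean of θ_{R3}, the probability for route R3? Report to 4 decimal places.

0.2055

The Dirichlet prior is conjugate to the Multinomial likelihood: each posterior αⱼ = prior αⱼ + observed count nⱼ.
Posterior concentration: (34.8, 4.6, 22.5, 47.6), total = 109.5.
E[θ_{R3}|data] = α_{R3}/Σα = 22.5/109.5 = 0.2055.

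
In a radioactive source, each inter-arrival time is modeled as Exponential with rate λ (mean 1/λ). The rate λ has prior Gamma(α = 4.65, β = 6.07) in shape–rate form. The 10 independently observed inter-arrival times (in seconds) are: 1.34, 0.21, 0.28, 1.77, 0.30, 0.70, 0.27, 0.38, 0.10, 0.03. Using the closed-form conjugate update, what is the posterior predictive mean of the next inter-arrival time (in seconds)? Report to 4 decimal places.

With a Gamma(shape α, rate β) prior on the exponential rate λ, the posterior after n observations with total T = Σxᵢ is Gamma(α+n, β+T).
Sum of observations T = 5.38 seconds; n = 10.
Posterior: Gamma(4.65+10, 6.07+5.38) = Gamma(14.65, 11.45).
The predictive distribution for the next observation is Lomax; its mean is β/(α−1) = 11.45/13.65 = 0.8388.

0.8388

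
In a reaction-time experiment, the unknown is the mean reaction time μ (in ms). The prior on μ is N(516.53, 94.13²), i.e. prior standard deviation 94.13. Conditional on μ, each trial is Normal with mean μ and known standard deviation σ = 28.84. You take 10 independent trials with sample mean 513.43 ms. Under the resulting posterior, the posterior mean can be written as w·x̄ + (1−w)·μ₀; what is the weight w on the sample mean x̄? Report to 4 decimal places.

0.9907

For Normal data with known variance σ², a Normal(μ₀, σ₀²) prior on μ is conjugate. Posterior precision = 1/σ₀² + n/σ²; posterior mean is the precision-weighted average of μ₀ and x̄.
σ₀² = 94.13² = 8860.4569, σ² = 28.84² = 831.7456. Prior precision 1/σ₀² = 1/8860.4569; data precision n/σ² = 10/831.7456.
w = (n/σ²)/(1/σ₀² + n/σ²) = n·σ₀²/(σ² + n·σ₀²) = 10·8860.4569/(831.7456 + 10·8860.4569) = 88604.569/89436.3146 = 0.9907.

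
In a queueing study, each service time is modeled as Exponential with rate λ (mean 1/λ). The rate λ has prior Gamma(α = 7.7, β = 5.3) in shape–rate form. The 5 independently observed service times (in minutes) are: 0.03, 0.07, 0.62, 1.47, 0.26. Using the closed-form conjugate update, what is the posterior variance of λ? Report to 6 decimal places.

0.211446

With a Gamma(shape α, rate β) prior on the exponential rate λ, the posterior after n observations with total T = Σxᵢ is Gamma(α+n, β+T).
Sum of observations T = 2.45 minutes; n = 5.
Posterior: Gamma(7.7+5, 5.3+2.45) = Gamma(12.7, 7.75).
Var = α/β² = 0.211446.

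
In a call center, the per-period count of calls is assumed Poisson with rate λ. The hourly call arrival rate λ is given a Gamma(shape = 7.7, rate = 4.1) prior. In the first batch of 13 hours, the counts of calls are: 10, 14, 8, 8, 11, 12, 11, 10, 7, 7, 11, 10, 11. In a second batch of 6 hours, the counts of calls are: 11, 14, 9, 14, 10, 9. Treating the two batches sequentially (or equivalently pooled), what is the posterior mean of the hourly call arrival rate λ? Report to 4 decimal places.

With a Gamma(shape α, rate β) prior, the Poisson likelihood is conjugate: the posterior is Gamma(α + ΣXᵢ, β + n).
Batch 1: sum of counts S = 130 over n = 13 hours.
After batch 1: Gamma(α+S, β+n) = Gamma(7.7+130, 4.1+13) = Gamma(137.7, 17.1).
Batch 2: sum of counts S = 67 over n = 6 hours.
After batch 2: Gamma(α+S, β+n) = Gamma(137.7+67, 17.1+6) = Gamma(204.7, 23.1).
Posterior mean = α/β = 204.7/23.1 = 8.8615.

8.8615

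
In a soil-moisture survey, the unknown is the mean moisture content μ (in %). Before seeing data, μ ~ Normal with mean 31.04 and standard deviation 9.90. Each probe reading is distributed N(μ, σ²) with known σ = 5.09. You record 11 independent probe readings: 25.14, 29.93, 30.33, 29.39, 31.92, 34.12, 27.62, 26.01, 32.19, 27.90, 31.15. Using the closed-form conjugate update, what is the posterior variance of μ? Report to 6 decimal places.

For Normal data with known variance σ², a Normal(μ₀, σ₀²) prior on μ is conjugate. Posterior precision = 1/σ₀² + n/σ²; posterior mean is the precision-weighted average of μ₀ and x̄.
σ₀² = 9.90² = 98.01, σ² = 5.09² = 25.9081; σ² + n·σ₀² = 25.9081 + 11·98.01 = 1104.0181.
Posterior precision = 1/σ₀² + n/σ² = 1/98.01 + 11/25.9081 = (σ² + n·σ₀²)/(σ₀²σ²) = 1104.0181/(98.01·25.9081); posterior variance σₙ² = σ₀²σ²/(σ² + n·σ₀²) = 98.01·25.9081/1104.0181 = 2.300010.

2.300010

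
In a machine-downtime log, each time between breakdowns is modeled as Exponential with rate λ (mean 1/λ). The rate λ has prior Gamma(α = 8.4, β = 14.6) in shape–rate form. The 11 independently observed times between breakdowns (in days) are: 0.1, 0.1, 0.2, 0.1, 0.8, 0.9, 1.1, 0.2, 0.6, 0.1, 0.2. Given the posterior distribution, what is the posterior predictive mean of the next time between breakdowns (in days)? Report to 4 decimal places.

1.0326

With a Gamma(shape α, rate β) prior on the exponential rate λ, the posterior after n observations with total T = Σxᵢ is Gamma(α+n, β+T).
Sum of observations T = 4.4 days; n = 11.
Posterior: Gamma(8.4+11, 14.6+4.4) = Gamma(19.4, 19.0).
The predictive distribution for the next observation is Lomax; its mean is β/(α−1) = 19.0/18.4 = 1.0326.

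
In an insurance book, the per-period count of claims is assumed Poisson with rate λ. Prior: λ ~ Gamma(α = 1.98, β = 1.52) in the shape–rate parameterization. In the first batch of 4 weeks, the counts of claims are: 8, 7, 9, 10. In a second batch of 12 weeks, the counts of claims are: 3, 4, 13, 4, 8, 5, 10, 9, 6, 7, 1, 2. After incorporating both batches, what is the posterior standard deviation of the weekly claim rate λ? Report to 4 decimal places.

With a Gamma(shape α, rate β) prior, the Poisson likelihood is conjugate: the posterior is Gamma(α + ΣXᵢ, β + n).
Batch 1: sum of counts S = 34 over n = 4 weeks.
After batch 1: Gamma(α+S, β+n) = Gamma(1.98+34, 1.52+4) = Gamma(35.98, 5.52).
Batch 2: sum of counts S = 72 over n = 12 weeks.
After batch 2: Gamma(α+S, β+n) = Gamma(35.98+72, 5.52+12) = Gamma(107.98, 17.52).
SD = √α/β = √107.98/17.52 = 0.5931.

0.5931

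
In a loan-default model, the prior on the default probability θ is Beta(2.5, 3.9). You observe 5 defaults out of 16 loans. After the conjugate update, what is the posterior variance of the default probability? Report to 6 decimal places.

The Beta prior is conjugate to a Binomial/Bernoulli likelihood; the update adds successes to α and failures to β.
Posterior: Beta(α+k, β+n−k) = Beta(2.5+5, 3.9+11) = Beta(7.5, 14.9).
Var = αβ/((α+β)²(α+β+1)) = 7.5·14.9/(22.4²·23.4) = 0.009518.

0.009518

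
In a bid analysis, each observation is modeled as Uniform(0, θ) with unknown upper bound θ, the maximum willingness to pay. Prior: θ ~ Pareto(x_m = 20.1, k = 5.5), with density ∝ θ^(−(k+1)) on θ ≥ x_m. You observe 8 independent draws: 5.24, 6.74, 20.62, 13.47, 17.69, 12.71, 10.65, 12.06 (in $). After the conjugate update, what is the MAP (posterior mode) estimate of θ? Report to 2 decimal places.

A Pareto(scale x_m, shape k) prior on the upper bound θ of Uniform(0, θ) is conjugate: posterior is Pareto(max(x_m, max xᵢ), k + n).
Sample maximum = 20.62; prior scale x_m = 20.1 → posterior scale = max = 20.62.
Posterior shape = 5.5 + 8 = 13.5.
The Pareto density is decreasing on [x_m, ∞), so the mode is x_m = 20.62.

20.62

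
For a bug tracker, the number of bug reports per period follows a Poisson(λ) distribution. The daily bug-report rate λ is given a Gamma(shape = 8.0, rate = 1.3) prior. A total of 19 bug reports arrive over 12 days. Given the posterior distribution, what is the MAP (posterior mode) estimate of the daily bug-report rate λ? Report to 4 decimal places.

With a Gamma(shape α, rate β) prior, the Poisson likelihood is conjugate: the posterior is Gamma(α + ΣXᵢ, β + n).
Posterior: Gamma(α+S, β+n) = Gamma(8.0+19, 1.3+12) = Gamma(27.0, 13.3).
Mode of Gamma(α,β) for α≥1 is (α−1)/β = 26.0/13.3 = 1.9549.

1.9549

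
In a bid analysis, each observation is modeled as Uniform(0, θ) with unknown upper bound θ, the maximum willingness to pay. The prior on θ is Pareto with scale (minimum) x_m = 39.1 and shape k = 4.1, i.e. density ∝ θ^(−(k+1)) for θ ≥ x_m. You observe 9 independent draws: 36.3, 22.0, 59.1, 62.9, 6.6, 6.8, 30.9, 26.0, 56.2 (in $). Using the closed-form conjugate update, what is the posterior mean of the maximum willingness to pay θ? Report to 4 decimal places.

A Pareto(scale x_m, shape k) prior on the upper bound θ of Uniform(0, θ) is conjugate: posterior is Pareto(max(x_m, max xᵢ), k + n).
Sample maximum = 62.9; prior scale x_m = 39.1 → posterior scale = max = 62.9.
Posterior shape = 4.1 + 9 = 13.1.
E[θ|data] = k·x_m/(k−1) = 13.1·62.9/12.1 = 68.0983.

68.0983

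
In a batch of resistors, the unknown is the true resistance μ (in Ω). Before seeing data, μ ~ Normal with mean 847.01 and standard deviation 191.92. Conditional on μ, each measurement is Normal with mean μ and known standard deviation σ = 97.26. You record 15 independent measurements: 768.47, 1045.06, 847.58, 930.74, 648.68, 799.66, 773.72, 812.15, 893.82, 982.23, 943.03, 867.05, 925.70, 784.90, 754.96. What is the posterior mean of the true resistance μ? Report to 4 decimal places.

851.7685

For Normal data with known variance σ², a Normal(μ₀, σ₀²) prior on μ is conjugate. Posterior precision = 1/σ₀² + n/σ²; posterior mean is the precision-weighted average of μ₀ and x̄.
Σxᵢ = 768.47 + 1045.06 + 847.58 + 930.74 + 648.68 + 799.66 + 773.72 + 812.15 + 893.82 + 982.23 + 943.03 + 867.05 + 925.70 + 784.90 + 754.96 = 12777.75, so n·x̄ = 12777.75.
σ₀² = 191.92² = 36833.2864, σ² = 97.26² = 9459.5076; σ² + n·σ₀² = 9459.5076 + 15·36833.2864 = 561958.8036.
Posterior mean = (μ₀/σ₀² + n·x̄/σ²)/(1/σ₀² + n/σ²) = (σ²·μ₀ + σ₀²·n·x̄)/(σ² + n·σ₀²) = (9459.5076·847.01 + 36833.2864·12777.75)/561958.8036 = 478658822.829876/561958.8036 = 851.7685.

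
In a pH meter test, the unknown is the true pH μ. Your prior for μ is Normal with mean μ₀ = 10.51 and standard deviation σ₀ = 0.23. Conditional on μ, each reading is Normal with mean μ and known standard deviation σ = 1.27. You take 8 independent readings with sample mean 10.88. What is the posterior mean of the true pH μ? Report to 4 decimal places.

10.5869

For Normal data with known variance σ², a Normal(μ₀, σ₀²) prior on μ is conjugate. Posterior precision = 1/σ₀² + n/σ²; posterior mean is the precision-weighted average of μ₀ and x̄.
n·x̄ = 8·10.88 = 87.04.
σ₀² = 0.23² = 0.0529, σ² = 1.27² = 1.6129; σ² + n·σ₀² = 1.6129 + 8·0.0529 = 2.0361.
Posterior mean = (μ₀/σ₀² + n·x̄/σ²)/(1/σ₀² + n/σ²) = (σ²·μ₀ + σ₀²·n·x̄)/(σ² + n·σ₀²) = (1.6129·10.51 + 0.0529·87.04)/2.0361 = 21.555995/2.0361 = 10.5869.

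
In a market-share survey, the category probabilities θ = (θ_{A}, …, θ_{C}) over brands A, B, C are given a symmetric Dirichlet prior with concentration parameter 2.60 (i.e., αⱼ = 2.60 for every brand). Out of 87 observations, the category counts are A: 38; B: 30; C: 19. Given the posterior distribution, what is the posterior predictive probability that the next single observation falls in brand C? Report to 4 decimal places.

The Dirichlet prior is conjugate to the Multinomial likelihood: each posterior αⱼ = prior αⱼ + observed count nⱼ.
Posterior concentration: (40.60, 32.60, 21.60), total = 94.80.
P(next = C | data) = α_{C}/Σα = 0.2278.

0.2278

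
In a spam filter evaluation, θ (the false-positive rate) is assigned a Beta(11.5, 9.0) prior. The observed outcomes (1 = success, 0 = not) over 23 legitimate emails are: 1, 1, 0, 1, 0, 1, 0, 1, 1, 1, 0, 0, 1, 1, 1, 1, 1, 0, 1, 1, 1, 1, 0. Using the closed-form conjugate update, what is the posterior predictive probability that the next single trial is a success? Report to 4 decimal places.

0.6322

The Beta prior is conjugate to a Binomial/Bernoulli likelihood; the update adds successes to α and failures to β.
Posterior: Beta(α+k, β+n−k) = Beta(11.5+16, 9.0+7) = Beta(27.5, 16.0).
For a single future Bernoulli trial, P(success | data) = α/(α+β) = 0.6322.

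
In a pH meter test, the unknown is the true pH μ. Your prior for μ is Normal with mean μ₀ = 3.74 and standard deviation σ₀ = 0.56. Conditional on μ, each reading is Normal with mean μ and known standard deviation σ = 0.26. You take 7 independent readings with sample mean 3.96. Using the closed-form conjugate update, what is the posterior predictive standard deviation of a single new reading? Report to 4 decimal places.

For Normal data with known variance σ², a Normal(μ₀, σ₀²) prior on μ is conjugate. Posterior precision = 1/σ₀² + n/σ²; posterior mean is the precision-weighted average of μ₀ and x̄.
σ₀² = 0.56² = 0.3136, σ² = 0.26² = 0.0676; σ² + n·σ₀² = 0.0676 + 7·0.3136 = 2.2628.
Posterior precision = 1/σ₀² + n/σ² = 1/0.3136 + 7/0.0676 = (σ² + n·σ₀²)/(σ₀²σ²) = 2.2628/(0.3136·0.0676); posterior variance σₙ² = σ₀²σ²/(σ² + n·σ₀²) = 0.3136·0.0676/2.2628 = 0.009369.
Predictive variance for one new observation = σₙ² + σ² = 0.3136·0.0676/2.2628 + 0.0676 = σ²·(σ₀² + 2.2628)/2.2628 = 0.0676·2.5764/2.2628 = 0.076969; SD = √(0.0676·2.5764/2.2628) = 0.2774.

0.2774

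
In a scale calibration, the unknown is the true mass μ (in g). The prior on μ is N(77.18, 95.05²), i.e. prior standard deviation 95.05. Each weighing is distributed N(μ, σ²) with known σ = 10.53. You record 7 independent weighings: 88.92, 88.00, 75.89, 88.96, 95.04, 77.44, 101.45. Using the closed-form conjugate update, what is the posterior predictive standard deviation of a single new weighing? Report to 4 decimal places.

11.2558

For Normal data with known variance σ², a Normal(μ₀, σ₀²) prior on μ is conjugate. Posterior precision = 1/σ₀² + n/σ²; posterior mean is the precision-weighted average of μ₀ and x̄.
σ₀² = 95.05² = 9034.5025, σ² = 10.53² = 110.8809; σ² + n·σ₀² = 110.8809 + 7·9034.5025 = 63352.3984.
Posterior precision = 1/σ₀² + n/σ² = 1/9034.5025 + 7/110.8809 = (σ² + n·σ₀²)/(σ₀²σ²) = 63352.3984/(9034.5025·110.8809); posterior variance σₙ² = σ₀²σ²/(σ² + n·σ₀²) = 9034.5025·110.8809/63352.3984 = 15.812405.
Predictive variance for one new observation = σₙ² + σ² = 9034.5025·110.8809/63352.3984 + 110.8809 = σ²·(σ₀² + 63352.3984)/63352.3984 = 110.8809·72386.9009/63352.3984 = 126.693305; SD = √(110.8809·72386.9009/63352.3984) = 11.2558.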